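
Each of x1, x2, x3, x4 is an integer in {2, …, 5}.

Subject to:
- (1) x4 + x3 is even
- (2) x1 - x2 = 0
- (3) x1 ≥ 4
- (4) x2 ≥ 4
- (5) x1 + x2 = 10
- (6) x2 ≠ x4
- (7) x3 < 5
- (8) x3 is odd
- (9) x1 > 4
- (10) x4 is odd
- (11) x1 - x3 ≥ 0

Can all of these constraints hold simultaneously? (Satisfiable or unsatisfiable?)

Satisfiable

Take x1 = 5, x2 = 5, x3 = 3, x4 = 3. Then constraint 2: x1 - x2 = 0; constraint 5: x1 + x2 = 10, and every other listed constraint is also met.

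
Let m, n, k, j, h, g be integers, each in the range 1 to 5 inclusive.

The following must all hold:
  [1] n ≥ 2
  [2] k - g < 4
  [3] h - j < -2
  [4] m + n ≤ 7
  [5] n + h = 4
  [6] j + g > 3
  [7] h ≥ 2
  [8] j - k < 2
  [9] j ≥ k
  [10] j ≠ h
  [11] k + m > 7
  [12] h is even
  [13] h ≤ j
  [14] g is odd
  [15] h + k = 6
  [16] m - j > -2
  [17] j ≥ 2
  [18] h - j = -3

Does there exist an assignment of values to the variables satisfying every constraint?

Take m = 4, n = 2, k = 4, j = 5, h = 2, g = 1. Then constraint 2: k - g = 3; constraint 3: h - j = -3; constraint 4: m + n = 6, and every other listed constraint is also met.

Satisfiable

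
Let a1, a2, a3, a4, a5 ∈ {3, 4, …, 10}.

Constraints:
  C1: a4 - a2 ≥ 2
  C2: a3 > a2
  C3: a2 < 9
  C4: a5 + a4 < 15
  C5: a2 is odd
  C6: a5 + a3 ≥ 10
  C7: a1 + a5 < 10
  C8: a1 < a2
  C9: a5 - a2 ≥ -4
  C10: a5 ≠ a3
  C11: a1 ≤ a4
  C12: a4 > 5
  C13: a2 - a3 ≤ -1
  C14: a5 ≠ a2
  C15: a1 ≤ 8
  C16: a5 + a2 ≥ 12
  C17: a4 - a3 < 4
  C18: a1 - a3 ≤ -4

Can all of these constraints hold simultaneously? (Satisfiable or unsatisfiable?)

Satisfiable

Setting (a1, a2, a3, a4, a5) = (3, 7, 8, 9, 5) satisfies everything: constraint 1: a4 - a2 = 2; constraint 4: a5 + a4 = 14; constraint 6: a5 + a3 = 13, and the others follow.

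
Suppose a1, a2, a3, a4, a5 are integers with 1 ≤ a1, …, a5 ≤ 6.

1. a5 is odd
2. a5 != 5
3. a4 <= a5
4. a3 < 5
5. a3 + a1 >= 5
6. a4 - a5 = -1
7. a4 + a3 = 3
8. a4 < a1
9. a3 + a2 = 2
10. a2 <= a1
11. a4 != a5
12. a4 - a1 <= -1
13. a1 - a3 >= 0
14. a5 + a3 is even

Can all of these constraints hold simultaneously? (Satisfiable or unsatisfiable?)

The assignment a1 = 4, a2 = 1, a3 = 1, a4 = 2, a5 = 3 works:
  constraint 5 holds since a3 + a1 = 5.
  constraint 6 holds since a4 - a5 = -1.
The rest check out directly.

Satisfiable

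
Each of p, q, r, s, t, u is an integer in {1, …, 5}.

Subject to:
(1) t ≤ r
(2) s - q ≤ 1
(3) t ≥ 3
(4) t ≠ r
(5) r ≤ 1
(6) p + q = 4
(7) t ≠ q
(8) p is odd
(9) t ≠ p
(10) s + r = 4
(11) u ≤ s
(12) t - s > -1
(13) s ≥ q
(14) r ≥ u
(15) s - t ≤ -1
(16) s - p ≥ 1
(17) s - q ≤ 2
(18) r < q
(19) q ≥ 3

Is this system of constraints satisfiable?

From constraints 13 and 19: s ≥ q ≥ 3. From constraints 1 and 3: r ≥ t ≥ 3. Hence s + r ≥ 6. But constraint 10 requires s + r = 4, and 4 < 6. Contradiction.

Unsatisfiable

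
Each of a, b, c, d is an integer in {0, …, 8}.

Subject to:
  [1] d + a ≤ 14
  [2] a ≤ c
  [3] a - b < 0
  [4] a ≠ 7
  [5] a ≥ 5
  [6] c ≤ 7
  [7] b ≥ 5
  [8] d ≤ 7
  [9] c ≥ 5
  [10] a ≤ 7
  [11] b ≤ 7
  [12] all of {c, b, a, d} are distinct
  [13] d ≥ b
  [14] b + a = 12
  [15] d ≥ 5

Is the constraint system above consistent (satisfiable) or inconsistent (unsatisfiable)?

Constraints 5, 6, 7, 8, 9, 10, 11, and 15 confine each of c, b, a, d to the 3 values {5, …, 7}.
Constraint 12 requires all 4 of them to be distinct, but only 3 values are available — impossible by the pigeonhole principle.

Unsatisfiable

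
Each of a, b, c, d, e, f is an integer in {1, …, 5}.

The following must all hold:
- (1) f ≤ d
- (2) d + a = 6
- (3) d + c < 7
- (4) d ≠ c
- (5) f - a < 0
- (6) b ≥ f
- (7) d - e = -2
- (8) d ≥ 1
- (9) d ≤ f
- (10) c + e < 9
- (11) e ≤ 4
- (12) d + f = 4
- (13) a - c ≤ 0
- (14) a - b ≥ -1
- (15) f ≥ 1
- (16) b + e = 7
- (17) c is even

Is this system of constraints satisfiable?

Satisfiable

One satisfying assignment is a = 4, b = 3, c = 4, d = 2, e = 4, f = 2.
For the less obvious constraints — constraint 2: d + a = 6; constraint 3: d + c = 6; constraint 5: f - a = -2 — and the others hold by inspection.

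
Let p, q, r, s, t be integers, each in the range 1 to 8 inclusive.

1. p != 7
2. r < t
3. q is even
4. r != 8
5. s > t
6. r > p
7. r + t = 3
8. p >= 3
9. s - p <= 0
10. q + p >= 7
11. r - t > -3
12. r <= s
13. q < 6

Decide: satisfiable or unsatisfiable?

Constraints 2, 5, 6, and 9 give r < t, t < s, s ≤ p, p < r. Chaining: r < t < s ≤ p < r, which forces r < r — impossible.

Unsatisfiable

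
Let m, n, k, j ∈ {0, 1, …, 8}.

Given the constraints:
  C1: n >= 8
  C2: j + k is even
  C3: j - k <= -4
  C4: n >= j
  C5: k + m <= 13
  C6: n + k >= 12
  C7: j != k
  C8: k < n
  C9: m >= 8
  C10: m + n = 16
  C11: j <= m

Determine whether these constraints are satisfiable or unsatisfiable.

Satisfiable

Try m = 8, n = 8, k = 4, j = 0.
Check constraint 3: j - k = -4; constraint 5: k + m = 12; constraint 6: n + k = 12. The remaining constraints are straightforward to verify.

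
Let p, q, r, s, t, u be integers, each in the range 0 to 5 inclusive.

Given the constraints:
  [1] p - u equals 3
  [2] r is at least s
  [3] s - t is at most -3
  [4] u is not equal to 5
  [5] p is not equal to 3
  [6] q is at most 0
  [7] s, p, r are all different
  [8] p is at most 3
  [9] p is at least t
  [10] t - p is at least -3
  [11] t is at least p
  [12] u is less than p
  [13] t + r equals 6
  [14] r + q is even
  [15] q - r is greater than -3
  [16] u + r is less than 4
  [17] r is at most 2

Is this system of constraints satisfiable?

From constraints 8 and 9: t ≤ p ≤ 3. From constraint 17: r ≤ 2. Hence t + r ≤ 5. But constraint 13 requires t + r = 6, and 6 > 5. Contradiction.

Unsatisfiable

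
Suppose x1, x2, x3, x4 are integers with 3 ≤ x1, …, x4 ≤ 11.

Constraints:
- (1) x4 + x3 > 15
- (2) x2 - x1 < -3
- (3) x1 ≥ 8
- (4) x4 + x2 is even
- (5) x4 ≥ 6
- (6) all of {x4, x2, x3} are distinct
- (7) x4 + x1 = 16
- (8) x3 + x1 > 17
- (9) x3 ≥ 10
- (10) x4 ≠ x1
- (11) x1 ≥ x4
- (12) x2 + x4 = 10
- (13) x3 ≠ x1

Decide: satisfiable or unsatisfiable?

One satisfying assignment is x1 = 9, x2 = 3, x3 = 11, x4 = 7.
For the less obvious constraints — constraint 1: x4 + x3 = 18; constraint 2: x2 - x1 = -6 — and the others hold by inspection.

Satisfiable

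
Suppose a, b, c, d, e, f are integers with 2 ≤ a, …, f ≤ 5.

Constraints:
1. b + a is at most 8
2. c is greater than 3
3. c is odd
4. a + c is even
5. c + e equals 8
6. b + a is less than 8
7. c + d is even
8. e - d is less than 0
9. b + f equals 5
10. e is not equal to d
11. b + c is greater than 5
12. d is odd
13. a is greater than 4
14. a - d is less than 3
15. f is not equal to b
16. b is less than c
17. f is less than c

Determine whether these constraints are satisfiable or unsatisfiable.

Take a = 5, b = 2, c = 5, d = 5, e = 3, f = 3. Then constraint 1: b + a = 7; constraint 5: c + e = 8, and every other listed constraint is also met.

Satisfiable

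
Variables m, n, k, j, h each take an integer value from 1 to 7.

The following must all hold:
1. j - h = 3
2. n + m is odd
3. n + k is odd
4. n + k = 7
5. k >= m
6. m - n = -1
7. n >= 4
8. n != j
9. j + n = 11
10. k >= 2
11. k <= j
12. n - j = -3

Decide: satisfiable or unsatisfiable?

Satisfiable

Take m = 3, n = 4, k = 3, j = 7, h = 4. Then constraint 1: j - h = 3; constraint 4: n + k = 7; constraint 6: m - n = -1, and every other listed constraint is also met.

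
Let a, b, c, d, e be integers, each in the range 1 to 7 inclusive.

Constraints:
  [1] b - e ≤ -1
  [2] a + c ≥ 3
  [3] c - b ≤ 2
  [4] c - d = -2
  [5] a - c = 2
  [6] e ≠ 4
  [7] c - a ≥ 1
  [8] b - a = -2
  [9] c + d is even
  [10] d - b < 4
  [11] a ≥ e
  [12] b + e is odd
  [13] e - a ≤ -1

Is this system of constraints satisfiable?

Unsatisfiable

Constraints 1, 3, 7, and 13 give c − a ≥ 1, a − e ≥ 1, e − b ≥ 1, b − c ≥ -2.
Adding all 4 inequalities: the left sides telescope to 0, and the right sides sum to 1 + 1 + 1 + (-2) = 1. So 0 ≥ 1, which is false.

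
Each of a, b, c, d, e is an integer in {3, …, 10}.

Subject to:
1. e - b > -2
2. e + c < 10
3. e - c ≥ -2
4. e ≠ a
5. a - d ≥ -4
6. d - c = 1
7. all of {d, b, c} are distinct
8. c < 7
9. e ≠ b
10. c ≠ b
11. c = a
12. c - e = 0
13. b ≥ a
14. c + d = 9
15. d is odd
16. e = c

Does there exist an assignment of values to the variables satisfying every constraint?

From constraints 11 and 16, e = c = a, so e = a. But constraint 4 says e ≠ a. Contradiction.

Unsatisfiable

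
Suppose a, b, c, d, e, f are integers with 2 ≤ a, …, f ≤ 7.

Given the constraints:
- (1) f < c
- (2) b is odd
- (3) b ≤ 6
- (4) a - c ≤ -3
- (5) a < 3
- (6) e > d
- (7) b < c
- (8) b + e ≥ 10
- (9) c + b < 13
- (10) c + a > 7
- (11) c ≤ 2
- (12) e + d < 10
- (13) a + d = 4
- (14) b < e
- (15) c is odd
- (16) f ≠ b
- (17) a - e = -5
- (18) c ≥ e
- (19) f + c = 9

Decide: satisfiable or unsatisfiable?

From constraint 3: b ≤ 6. From constraints 11 and 18: e ≤ c ≤ 2. Hence b + e ≤ 8. But constraint 8 requires b + e ≥ 10, and 10 > 8. Contradiction.

Unsatisfiable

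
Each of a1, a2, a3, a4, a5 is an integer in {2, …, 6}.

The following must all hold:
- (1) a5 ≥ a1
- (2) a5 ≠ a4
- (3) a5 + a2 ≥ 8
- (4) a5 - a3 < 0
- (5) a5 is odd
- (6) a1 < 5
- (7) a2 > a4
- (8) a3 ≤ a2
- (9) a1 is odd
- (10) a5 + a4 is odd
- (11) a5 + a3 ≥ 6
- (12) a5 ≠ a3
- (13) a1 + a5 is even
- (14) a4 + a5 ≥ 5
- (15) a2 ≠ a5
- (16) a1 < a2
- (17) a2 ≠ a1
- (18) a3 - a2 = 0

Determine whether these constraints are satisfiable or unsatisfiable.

Setting (a1, a2, a3, a4, a5) = (3, 5, 5, 4, 3) satisfies everything: constraint 3: a5 + a2 = 8; constraint 4: a5 - a3 = -2, and the others follow.

Satisfiable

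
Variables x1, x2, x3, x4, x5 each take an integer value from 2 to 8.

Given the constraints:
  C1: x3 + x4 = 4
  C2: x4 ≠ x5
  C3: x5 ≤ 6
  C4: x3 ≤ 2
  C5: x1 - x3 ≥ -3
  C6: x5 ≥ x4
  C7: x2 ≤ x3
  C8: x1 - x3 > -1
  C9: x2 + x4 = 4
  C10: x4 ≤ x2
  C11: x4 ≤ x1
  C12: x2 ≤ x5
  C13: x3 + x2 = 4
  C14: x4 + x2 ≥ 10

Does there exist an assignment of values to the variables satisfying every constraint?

From constraints 3 and 6: x4 ≤ x5 ≤ 6. From constraints 4 and 7: x2 ≤ x3 ≤ 2. Hence x4 + x2 ≤ 8. But constraint 14 requires x4 + x2 ≥ 10, and 10 > 8. Contradiction.

Unsatisfiable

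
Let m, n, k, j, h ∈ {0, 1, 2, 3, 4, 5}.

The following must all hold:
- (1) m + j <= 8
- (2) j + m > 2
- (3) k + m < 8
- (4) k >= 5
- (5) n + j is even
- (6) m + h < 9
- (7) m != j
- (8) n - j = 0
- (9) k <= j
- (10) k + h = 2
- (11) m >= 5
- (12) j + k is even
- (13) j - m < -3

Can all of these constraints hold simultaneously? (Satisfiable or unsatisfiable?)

Unsatisfiable

From constraint 11: m ≥ 5. From constraints 4 and 9: j ≥ k ≥ 5. Hence m + j ≥ 10. But constraint 1 requires m + j ≤ 8, and 8 < 10. Contradiction.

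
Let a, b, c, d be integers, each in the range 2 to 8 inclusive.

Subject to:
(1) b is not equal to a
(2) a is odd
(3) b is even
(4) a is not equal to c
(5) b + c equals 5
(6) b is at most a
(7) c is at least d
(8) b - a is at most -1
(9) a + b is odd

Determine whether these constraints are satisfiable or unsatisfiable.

Try a = 5, b = 2, c = 3, d = 3.
Check constraint 5: b + c = 5; constraint 8: b - a = -3. The remaining constraints are straightforward to verify.

Satisfiable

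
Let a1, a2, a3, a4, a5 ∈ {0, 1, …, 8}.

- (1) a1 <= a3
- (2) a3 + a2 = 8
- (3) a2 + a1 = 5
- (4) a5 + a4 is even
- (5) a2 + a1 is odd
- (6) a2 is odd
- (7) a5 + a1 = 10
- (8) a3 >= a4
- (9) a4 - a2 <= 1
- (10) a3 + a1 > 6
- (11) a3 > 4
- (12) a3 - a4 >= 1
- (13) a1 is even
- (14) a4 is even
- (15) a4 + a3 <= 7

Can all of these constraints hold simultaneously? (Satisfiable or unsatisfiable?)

Take a1 = 2, a2 = 3, a3 = 5, a4 = 2, a5 = 8. Then constraint 2: a3 + a2 = 8; constraint 3: a2 + a1 = 5, and every other listed constraint is also met.

Satisfiable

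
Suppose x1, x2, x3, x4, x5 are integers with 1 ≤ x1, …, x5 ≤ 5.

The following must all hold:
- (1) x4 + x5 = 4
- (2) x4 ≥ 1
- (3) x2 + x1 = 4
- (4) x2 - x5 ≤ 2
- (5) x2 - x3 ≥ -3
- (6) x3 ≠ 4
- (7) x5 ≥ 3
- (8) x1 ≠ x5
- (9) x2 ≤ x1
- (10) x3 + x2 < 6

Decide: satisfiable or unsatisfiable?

Take x1 = 2, x2 = 2, x3 = 2, x4 = 1, x5 = 3. Then constraint 1: x4 + x5 = 4; constraint 3: x2 + x1 = 4; constraint 4: x2 - x5 = -1, and every other listed constraint is also met.

Satisfiable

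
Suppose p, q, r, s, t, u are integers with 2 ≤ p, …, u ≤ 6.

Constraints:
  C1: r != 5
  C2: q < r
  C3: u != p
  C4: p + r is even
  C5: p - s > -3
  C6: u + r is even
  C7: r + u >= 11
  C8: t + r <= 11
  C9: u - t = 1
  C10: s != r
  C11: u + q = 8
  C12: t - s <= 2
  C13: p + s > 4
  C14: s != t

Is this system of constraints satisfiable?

The assignment p = 2, q = 2, r = 6, s = 4, t = 5, u = 6 works:
  constraint 5 holds since p - s = -2.
  constraint 7 holds since r + u = 12.
  constraint 8 holds since t + r = 11.
The rest check out directly.

Satisfiable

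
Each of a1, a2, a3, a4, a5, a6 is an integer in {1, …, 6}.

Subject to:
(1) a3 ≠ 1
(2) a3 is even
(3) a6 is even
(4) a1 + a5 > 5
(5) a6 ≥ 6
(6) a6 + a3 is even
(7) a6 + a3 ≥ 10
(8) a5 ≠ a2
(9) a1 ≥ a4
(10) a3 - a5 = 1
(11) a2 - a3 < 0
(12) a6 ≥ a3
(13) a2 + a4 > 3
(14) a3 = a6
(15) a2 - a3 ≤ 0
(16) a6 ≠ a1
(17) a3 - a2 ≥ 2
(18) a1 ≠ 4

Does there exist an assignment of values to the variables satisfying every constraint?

Satisfiable

Take a1 = 1, a2 = 3, a3 = 6, a4 = 1, a5 = 5, a6 = 6. Then constraint 4: a1 + a5 = 6; constraint 7: a6 + a3 = 12, and every other listed constraint is also met.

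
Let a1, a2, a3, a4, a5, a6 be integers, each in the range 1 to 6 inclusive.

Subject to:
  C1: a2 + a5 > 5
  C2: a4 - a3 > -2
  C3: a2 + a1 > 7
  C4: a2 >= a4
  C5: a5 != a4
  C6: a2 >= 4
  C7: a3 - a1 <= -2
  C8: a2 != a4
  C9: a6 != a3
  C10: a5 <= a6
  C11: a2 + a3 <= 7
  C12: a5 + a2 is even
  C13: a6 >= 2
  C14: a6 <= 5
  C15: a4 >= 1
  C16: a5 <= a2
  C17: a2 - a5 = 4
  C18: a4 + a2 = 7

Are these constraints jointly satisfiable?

Try a1 = 4, a2 = 5, a3 = 2, a4 = 2, a5 = 1, a6 = 3.
Check constraint 1: a2 + a5 = 6; constraint 2: a4 - a3 = 0; constraint 3: a2 + a1 = 9. The remaining constraints are straightforward to verify.

Satisfiable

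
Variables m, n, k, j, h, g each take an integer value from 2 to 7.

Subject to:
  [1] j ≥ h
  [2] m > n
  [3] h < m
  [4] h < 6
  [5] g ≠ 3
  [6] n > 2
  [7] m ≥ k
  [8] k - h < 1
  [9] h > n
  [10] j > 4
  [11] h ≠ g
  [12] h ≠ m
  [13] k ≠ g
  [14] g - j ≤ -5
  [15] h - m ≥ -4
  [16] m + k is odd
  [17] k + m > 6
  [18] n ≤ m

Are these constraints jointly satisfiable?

The assignment m = 5, n = 3, k = 4, j = 7, h = 4, g = 2 works:
  constraint 8 holds since k - h = 0.
  constraint 14 holds since g - j = -5.
The rest check out directly.

Satisfiable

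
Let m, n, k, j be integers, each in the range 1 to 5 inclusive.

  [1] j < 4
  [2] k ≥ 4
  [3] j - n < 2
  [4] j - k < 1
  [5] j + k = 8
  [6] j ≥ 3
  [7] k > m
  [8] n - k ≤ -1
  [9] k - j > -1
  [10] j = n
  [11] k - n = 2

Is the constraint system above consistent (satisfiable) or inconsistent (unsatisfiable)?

One satisfying assignment is m = 3, n = 3, k = 5, j = 3.
For the less obvious constraints — constraint 3: j - n = 0; constraint 4: j - k = -2 — and the others hold by inspection.

Satisfiable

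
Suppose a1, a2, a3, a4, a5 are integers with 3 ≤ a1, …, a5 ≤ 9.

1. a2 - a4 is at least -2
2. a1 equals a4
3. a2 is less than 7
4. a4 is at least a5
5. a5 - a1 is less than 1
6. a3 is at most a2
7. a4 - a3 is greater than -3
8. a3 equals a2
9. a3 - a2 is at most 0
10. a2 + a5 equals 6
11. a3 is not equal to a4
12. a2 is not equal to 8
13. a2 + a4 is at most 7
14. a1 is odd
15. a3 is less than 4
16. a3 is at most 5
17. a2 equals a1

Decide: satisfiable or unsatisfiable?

From constraints 2, 8, and 17, a3 = a2 = a1 = a4, so a3 = a4. But constraint 11 says a3 ≠ a4. Contradiction.

Unsatisfiable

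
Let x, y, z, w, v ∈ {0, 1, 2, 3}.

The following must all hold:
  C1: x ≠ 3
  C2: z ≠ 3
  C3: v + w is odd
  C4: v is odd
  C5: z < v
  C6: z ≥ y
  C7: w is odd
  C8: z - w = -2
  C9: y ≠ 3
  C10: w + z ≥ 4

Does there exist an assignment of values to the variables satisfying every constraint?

Constraint 4 makes v odd and constraint 7 makes w odd, so v + w must be even. Constraint 3 says v + w is odd — contradiction.

Unsatisfiable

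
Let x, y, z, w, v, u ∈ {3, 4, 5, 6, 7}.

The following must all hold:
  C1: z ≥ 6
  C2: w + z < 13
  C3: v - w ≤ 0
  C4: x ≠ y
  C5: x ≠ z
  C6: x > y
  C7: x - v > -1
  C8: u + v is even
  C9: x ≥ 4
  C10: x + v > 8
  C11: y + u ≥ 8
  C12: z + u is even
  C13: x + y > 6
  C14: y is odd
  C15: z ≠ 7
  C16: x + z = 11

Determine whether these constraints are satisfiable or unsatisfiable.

One satisfying assignment is x = 5, y = 3, z = 6, w = 6, v = 4, u = 6.
For the less obvious constraints — constraint 2: w + z = 12; constraint 3: v - w = -2; constraint 7: x - v = 1 — and the others hold by inspection.

Satisfiable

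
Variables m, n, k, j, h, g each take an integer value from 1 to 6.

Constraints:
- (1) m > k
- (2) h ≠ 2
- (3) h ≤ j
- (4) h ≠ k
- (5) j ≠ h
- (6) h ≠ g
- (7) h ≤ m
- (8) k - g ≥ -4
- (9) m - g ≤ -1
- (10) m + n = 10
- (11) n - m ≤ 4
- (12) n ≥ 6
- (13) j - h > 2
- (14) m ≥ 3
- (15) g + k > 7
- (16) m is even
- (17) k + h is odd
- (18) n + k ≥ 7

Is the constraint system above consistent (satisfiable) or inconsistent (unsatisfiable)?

Try m = 4, n = 6, k = 2, j = 6, h = 1, g = 6.
Check constraint 8: k - g = -4; constraint 9: m - g = -2. The remaining constraints are straightforward to verify.

Satisfiable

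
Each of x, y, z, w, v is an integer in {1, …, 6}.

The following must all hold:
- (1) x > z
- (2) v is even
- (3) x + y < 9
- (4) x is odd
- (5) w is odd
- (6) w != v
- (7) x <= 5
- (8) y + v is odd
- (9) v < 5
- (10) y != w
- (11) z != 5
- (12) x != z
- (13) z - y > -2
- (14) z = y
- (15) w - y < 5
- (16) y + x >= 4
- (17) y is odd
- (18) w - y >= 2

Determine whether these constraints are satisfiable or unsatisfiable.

The assignment x = 5, y = 1, z = 1, w = 5, v = 4 works:
  constraint 3 holds since x + y = 6.
  constraint 13 holds since z - y = 0.
The rest check out directly.

Satisfiable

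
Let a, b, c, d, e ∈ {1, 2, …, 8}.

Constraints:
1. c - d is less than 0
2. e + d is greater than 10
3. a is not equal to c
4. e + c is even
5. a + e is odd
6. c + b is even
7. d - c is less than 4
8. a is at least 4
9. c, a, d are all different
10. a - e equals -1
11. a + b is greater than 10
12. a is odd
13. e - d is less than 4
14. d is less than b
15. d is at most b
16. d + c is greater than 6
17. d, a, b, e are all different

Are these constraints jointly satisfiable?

The assignment a = 7, b = 6, c = 2, d = 5, e = 8 works:
  constraint 1 holds since c - d = -3.
  constraint 2 holds since e + d = 13.
The rest check out directly.

Satisfiable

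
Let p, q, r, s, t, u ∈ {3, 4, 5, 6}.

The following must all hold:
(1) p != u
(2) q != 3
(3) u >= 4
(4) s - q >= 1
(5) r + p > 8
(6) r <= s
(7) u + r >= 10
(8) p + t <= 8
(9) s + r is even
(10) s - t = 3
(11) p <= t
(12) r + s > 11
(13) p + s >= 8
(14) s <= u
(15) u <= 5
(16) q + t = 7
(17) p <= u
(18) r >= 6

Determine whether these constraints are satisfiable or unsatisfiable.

Unsatisfiable

From constraints 6 and 18: s ≥ r and r ≥ 6, so s ≥ 6. From constraints 14 and 15: s ≤ u and u ≤ 5, so s ≤ 5. But 5 < 6, so no value of s works.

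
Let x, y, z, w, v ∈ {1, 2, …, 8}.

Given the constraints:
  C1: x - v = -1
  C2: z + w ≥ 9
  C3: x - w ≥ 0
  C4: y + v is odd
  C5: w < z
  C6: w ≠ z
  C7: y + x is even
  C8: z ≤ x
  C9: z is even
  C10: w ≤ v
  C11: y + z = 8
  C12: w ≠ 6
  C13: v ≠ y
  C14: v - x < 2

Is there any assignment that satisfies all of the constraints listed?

Satisfiable

The assignment x = 6, y = 2, z = 6, w = 3, v = 7 works:
  constraint 1 holds since x - v = -1.
  constraint 2 holds since z + w = 9.
The rest check out directly.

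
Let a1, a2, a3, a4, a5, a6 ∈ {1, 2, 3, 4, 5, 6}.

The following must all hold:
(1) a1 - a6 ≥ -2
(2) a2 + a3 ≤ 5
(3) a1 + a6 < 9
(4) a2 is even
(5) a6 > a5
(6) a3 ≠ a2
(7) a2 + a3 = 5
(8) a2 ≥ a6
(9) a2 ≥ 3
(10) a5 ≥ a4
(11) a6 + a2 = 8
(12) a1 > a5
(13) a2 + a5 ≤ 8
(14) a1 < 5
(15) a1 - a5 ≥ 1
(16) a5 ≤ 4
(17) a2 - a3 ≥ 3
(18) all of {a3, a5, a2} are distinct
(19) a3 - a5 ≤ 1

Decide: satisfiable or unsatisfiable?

One satisfying assignment is a1 = 4, a2 = 4, a3 = 1, a4 = 1, a5 = 2, a6 = 4.
For the less obvious constraints — constraint 1: a1 - a6 = 0; constraint 2: a2 + a3 = 5; constraint 3: a1 + a6 = 8 — and the others hold by inspection.

Satisfiable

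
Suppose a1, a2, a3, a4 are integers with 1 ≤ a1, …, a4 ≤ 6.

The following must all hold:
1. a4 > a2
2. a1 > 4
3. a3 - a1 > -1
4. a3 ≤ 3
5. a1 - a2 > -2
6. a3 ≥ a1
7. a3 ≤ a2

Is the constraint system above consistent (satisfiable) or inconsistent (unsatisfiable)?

From constraint 2: a1 ≥ 5. From constraints 4 and 6: a1 ≤ a3 and a3 ≤ 3, so a1 ≤ 3. But 3 < 5, so no value of a1 works.

Unsatisfiable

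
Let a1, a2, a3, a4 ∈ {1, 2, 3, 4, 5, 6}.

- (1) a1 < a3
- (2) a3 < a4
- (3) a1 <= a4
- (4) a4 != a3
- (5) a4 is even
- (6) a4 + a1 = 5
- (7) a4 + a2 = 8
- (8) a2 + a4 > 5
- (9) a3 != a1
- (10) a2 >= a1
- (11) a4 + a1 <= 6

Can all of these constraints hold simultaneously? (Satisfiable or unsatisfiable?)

Setting (a1, a2, a3, a4) = (1, 4, 2, 4) satisfies everything: constraint 6: a4 + a1 = 5; constraint 7: a4 + a2 = 8; constraint 8: a2 + a4 = 8, and the others follow.

Satisfiable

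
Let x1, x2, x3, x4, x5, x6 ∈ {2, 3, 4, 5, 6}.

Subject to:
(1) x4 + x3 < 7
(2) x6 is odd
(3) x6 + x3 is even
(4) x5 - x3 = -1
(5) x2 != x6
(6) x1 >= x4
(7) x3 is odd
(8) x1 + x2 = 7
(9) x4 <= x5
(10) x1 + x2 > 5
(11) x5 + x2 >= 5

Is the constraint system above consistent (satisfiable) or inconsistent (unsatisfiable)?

The assignment x1 = 2, x2 = 5, x3 = 3, x4 = 2, x5 = 2, x6 = 3 works:
  constraint 1 holds since x4 + x3 = 5.
  constraint 4 holds since x5 - x3 = -1.
The rest check out directly.

Satisfiable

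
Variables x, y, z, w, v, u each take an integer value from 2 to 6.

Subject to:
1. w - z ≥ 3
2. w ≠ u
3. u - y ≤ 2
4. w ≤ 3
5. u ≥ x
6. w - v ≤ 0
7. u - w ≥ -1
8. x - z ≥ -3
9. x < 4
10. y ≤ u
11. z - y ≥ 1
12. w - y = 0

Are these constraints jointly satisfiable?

Constraints 1, 3, 7, and 11 give u − w ≥ -1, w − z ≥ 3, z − y ≥ 1, y − u ≥ -2.
Adding all 4 inequalities: the left sides telescope to 0, and the right sides sum to (-1) + 3 + 1 + (-2) = 1. So 0 ≥ 1, which is false.

Unsatisfiable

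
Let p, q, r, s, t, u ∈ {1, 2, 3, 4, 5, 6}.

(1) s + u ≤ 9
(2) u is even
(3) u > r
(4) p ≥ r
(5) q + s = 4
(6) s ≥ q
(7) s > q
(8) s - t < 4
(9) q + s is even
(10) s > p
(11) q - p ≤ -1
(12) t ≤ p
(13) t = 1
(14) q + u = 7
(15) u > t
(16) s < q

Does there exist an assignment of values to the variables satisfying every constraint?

Unsatisfiable

Constraints 10, 11, and 16 give q < p, p < s, s < q. Chaining: q < p < s < q, which forces q < q — impossible.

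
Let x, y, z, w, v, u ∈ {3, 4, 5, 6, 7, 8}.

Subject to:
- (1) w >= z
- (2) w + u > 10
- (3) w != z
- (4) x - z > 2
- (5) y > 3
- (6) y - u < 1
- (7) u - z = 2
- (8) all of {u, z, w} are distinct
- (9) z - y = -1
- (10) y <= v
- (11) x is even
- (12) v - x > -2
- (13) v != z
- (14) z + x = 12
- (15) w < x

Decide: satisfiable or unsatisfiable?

Satisfiable

One satisfying assignment is x = 8, y = 5, z = 4, w = 5, v = 7, u = 6.
For the less obvious constraints — constraint 2: w + u = 11; constraint 4: x - z = 4; constraint 6: y - u = -1 — and the others hold by inspection.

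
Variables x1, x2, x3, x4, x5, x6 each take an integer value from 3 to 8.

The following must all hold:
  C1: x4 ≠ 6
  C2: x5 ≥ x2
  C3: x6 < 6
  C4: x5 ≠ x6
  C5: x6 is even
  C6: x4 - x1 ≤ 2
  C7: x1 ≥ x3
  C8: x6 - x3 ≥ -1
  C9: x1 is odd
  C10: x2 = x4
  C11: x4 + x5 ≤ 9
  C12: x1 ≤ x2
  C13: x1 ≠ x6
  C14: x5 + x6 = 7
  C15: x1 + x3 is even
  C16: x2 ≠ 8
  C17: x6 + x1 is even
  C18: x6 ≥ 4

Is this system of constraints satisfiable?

Unsatisfiable

Constraint 5 makes x6 even and constraint 9 makes x1 odd, so x6 + x1 must be odd. Constraint 17 says x6 + x1 is even — contradiction.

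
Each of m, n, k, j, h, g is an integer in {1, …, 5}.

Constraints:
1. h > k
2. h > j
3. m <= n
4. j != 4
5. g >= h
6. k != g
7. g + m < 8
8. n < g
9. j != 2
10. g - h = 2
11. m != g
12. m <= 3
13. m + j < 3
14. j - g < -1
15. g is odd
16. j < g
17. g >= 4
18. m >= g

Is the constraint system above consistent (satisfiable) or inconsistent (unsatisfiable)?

From constraints 17 and 18: m ≥ g and g ≥ 4, so m ≥ 4. From constraint 12: m ≤ 3. But 3 < 4, so no value of m works.

Unsatisfiable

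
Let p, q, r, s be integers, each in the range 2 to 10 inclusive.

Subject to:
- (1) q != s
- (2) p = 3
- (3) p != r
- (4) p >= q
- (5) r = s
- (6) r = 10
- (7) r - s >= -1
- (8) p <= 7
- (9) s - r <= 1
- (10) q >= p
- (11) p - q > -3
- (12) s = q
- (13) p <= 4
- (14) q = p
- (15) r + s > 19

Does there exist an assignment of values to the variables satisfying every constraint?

Constraint 6 fixes r = 10 and constraint 2 fixes p = 3. Constraints 5, 12, and 14 give r = s = q = p, so r = p. But 10 ≠ 3 — contradiction.

Unsatisfiable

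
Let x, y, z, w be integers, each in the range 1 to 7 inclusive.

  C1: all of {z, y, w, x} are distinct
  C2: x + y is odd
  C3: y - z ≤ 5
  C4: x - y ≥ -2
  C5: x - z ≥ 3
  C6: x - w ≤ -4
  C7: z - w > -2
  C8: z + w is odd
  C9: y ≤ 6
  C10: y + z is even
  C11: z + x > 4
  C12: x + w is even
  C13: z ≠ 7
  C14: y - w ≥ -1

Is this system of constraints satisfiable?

Constraints 3, 5, 6, and 14 give z − y ≥ -5, y − w ≥ -1, w − x ≥ 4, x − z ≥ 3.
Adding all 4 inequalities: the left sides telescope to 0, and the right sides sum to (-5) + (-1) + 4 + 3 = 1. So 0 ≥ 1, which is false.

Unsatisfiable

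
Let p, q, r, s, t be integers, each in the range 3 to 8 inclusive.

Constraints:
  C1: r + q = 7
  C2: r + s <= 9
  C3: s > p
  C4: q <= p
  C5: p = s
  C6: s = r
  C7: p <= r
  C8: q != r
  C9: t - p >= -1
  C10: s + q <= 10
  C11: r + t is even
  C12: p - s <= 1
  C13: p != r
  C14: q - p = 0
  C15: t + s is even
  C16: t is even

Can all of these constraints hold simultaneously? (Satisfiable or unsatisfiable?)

Unsatisfiable

From constraints 5 and 6, p = s = r, so p = r. But constraint 13 says p ≠ r. Contradiction.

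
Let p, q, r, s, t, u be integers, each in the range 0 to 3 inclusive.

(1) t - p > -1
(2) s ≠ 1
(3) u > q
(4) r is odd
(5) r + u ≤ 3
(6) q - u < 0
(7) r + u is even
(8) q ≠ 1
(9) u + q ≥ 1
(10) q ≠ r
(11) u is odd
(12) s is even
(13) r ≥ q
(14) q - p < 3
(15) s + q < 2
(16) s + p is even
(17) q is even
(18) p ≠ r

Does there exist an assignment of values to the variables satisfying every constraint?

Satisfiable

Setting (p, q, r, s, t, u) = (0, 0, 1, 0, 0, 1) satisfies everything: constraint 1: t - p = 0; constraint 5: r + u = 2; constraint 6: q - u = -1, and the others follow.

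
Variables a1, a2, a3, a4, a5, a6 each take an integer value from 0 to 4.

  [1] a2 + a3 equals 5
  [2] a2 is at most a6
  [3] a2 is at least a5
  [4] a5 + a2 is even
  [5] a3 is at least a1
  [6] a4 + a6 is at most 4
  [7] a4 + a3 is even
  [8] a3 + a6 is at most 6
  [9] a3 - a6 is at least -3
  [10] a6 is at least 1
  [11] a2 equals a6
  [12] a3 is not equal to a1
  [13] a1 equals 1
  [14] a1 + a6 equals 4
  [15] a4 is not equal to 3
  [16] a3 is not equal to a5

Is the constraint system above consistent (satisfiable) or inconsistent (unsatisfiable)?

Satisfiable

Take a1 = 1, a2 = 3, a3 = 2, a4 = 0, a5 = 3, a6 = 3. Then constraint 1: a2 + a3 = 5; constraint 6: a4 + a6 = 3, and every other listed constraint is also met.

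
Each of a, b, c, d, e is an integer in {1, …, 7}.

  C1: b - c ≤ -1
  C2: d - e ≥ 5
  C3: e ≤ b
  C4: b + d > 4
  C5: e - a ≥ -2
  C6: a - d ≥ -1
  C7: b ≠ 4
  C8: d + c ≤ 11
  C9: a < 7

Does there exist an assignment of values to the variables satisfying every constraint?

Unsatisfiable

Constraints 2, 5, and 6 give e − a ≥ -2, a − d ≥ -1, d − e ≥ 5.
Adding all 3 inequalities: the left sides telescope to 0, and the right sides sum to (-2) + (-1) + 5 = 2. So 0 ≥ 2, which is false.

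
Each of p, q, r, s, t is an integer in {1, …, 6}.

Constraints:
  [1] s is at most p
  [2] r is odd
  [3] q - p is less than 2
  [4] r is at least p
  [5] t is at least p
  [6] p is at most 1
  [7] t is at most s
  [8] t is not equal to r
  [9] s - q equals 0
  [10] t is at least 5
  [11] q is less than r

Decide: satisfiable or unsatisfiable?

From constraints 7 and 10: s ≥ t and t ≥ 5, so s ≥ 5. From constraints 1 and 6: s ≤ p and p ≤ 1, so s ≤ 1. But 1 < 5, so no value of s works.

Unsatisfiable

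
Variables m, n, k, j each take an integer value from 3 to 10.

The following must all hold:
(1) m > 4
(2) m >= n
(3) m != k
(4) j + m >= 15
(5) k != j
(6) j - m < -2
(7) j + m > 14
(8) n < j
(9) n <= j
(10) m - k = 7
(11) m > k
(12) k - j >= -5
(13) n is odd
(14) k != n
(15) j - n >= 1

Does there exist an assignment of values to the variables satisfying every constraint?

Satisfiable

Try m = 10, n = 5, k = 3, j = 7.
Check constraint 4: j + m = 17; constraint 6: j - m = -3. The remaining constraints are straightforward to verify.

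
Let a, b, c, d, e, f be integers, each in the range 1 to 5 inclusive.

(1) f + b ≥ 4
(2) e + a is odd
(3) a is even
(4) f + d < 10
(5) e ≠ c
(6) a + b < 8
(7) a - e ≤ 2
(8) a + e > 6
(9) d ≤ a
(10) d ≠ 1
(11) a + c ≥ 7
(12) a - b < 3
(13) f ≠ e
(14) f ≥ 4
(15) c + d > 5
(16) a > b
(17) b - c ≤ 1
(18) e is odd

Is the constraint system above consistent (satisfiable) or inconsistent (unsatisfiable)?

Take a = 4, b = 3, c = 4, d = 4, e = 3, f = 4. Then constraint 1: f + b = 7; constraint 4: f + d = 8; constraint 6: a + b = 7, and every other listed constraint is also met.

Satisfiable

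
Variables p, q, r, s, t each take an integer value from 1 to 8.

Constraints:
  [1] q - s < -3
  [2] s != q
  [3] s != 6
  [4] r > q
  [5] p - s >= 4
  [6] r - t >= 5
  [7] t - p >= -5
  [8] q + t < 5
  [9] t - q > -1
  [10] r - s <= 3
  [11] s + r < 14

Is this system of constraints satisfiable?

Unsatisfiable

Constraints 5, 6, 7, and 10 give p − s ≥ 4, s − r ≥ -3, r − t ≥ 5, t − p ≥ -5.
Adding all 4 inequalities: the left sides telescope to 0, and the right sides sum to 4 + (-3) + 5 + (-5) = 1. So 0 ≥ 1, which is false.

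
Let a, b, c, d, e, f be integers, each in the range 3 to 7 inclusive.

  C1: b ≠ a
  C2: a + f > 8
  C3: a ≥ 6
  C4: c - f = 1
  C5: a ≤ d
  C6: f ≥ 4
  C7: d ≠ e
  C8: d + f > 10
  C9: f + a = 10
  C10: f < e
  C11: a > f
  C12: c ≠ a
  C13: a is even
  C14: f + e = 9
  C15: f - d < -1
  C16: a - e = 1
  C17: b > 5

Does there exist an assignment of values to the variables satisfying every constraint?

Setting (a, b, c, d, e, f) = (6, 7, 5, 7, 5, 4) satisfies everything: constraint 2: a + f = 10; constraint 4: c - f = 1; constraint 8: d + f = 11, and the others follow.

Satisfiable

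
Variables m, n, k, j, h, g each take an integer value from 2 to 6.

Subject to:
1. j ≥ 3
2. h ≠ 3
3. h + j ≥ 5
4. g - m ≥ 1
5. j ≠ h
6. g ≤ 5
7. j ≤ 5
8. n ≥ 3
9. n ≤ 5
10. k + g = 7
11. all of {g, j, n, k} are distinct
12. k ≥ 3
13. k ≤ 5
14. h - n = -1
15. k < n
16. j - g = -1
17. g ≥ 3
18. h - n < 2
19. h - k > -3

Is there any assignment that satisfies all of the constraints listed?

Constraints 1, 6, 7, 8, 9, 12, 13, and 17 confine each of g, j, n, k to the 3 values {3, …, 5}.
Constraint 11 requires all 4 of them to be distinct, but only 3 values are available — impossible by the pigeonhole principle.

Unsatisfiable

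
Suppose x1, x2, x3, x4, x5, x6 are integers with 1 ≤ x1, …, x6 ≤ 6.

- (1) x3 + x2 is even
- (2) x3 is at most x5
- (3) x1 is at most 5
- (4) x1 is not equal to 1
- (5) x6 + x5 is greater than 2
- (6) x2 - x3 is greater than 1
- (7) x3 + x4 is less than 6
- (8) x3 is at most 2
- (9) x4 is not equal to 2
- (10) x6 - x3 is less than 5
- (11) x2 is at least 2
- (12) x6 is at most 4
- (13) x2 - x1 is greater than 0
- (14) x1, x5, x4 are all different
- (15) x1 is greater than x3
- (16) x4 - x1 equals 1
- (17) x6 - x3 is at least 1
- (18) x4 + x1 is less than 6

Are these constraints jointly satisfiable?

One satisfying assignment is x1 = 2, x2 = 5, x3 = 1, x4 = 3, x5 = 1, x6 = 3.
For the less obvious constraints — constraint 5: x6 + x5 = 4; constraint 6: x2 - x3 = 4; constraint 7: x3 + x4 = 4 — and the others hold by inspection.

Satisfiable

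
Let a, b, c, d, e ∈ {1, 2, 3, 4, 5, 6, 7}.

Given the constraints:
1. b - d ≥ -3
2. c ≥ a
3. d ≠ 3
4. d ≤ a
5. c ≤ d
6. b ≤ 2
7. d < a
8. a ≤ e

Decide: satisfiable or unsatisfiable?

Unsatisfiable

Constraints 2, 5, and 7 give d < a, a ≤ c, c ≤ d. Chaining: d < a ≤ c ≤ d, which forces d < d — impossible.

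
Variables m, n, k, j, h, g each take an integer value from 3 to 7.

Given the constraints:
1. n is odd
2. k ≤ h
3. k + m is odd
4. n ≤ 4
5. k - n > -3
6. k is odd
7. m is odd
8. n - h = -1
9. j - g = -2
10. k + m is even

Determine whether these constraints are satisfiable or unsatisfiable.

Constraint 6 makes k odd and constraint 7 makes m odd, so k + m must be even. Constraint 3 says k + m is odd — contradiction.

Unsatisfiable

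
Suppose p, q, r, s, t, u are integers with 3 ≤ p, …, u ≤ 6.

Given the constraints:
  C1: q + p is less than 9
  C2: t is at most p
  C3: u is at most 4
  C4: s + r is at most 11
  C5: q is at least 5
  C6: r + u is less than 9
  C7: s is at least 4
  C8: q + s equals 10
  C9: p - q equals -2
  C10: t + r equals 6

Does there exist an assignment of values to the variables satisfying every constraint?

Try p = 3, q = 5, r = 3, s = 5, t = 3, u = 3.
Check constraint 1: q + p = 8; constraint 4: s + r = 8; constraint 6: r + u = 6. The remaining constraints are straightforward to verify.

Satisfiable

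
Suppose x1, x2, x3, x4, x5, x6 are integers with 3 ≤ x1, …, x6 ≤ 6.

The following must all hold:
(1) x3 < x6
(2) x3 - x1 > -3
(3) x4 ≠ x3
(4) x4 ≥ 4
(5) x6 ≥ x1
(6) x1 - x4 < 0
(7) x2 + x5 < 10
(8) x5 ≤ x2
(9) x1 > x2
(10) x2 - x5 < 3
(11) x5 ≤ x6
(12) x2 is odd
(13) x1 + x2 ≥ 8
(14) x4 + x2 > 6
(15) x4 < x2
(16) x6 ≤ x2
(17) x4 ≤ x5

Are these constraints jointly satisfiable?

Constraints 6, 9, 11, 16, and 17 give x1 < x4, x4 ≤ x5, x5 ≤ x6, x6 ≤ x2, x2 < x1. Chaining: x1 < x4 ≤ x5 ≤ x6 ≤ x2 < x1, which forces x1 < x1 — impossible.

Unsatisfiable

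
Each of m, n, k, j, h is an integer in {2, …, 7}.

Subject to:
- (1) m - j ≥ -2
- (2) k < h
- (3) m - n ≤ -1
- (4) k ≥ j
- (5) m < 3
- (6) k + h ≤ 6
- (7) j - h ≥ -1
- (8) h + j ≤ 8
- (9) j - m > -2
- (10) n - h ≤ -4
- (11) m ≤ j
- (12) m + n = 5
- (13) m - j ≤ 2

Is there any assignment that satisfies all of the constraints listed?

Unsatisfiable

Constraints 1, 3, 7, and 10 give m − j ≥ -2, j − h ≥ -1, h − n ≥ 4, n − m ≥ 1.
Adding all 4 inequalities: the left sides telescope to 0, and the right sides sum to (-2) + (-1) + 4 + 1 = 2. So 0 ≥ 2, which is false.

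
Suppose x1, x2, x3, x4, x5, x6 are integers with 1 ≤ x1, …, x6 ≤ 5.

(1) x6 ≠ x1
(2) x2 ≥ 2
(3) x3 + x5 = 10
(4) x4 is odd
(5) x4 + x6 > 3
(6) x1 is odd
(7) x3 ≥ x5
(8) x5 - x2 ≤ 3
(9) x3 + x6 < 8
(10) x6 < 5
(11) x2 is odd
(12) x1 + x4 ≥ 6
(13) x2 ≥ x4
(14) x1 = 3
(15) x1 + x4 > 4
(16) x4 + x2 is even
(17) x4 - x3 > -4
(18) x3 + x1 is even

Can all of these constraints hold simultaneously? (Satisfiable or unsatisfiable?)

Take x1 = 3, x2 = 5, x3 = 5, x4 = 3, x5 = 5, x6 = 2. Then constraint 3: x3 + x5 = 10; constraint 5: x4 + x6 = 5; constraint 8: x5 - x2 = 0, and every other listed constraint is also met.

Satisfiable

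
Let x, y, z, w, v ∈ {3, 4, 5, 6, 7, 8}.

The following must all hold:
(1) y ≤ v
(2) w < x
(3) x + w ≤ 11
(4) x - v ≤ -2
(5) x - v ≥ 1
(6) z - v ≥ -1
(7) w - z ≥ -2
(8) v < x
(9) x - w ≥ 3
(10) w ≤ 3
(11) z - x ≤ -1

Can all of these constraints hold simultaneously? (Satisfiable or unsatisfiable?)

Unsatisfiable

Constraints 4, 6, 7, and 9 give v − x ≥ 2, x − w ≥ 3, w − z ≥ -2, z − v ≥ -1.
Adding all 4 inequalities: the left sides telescope to 0, and the right sides sum to 2 + 3 + (-2) + (-1) = 2. So 0 ≥ 2, which is false.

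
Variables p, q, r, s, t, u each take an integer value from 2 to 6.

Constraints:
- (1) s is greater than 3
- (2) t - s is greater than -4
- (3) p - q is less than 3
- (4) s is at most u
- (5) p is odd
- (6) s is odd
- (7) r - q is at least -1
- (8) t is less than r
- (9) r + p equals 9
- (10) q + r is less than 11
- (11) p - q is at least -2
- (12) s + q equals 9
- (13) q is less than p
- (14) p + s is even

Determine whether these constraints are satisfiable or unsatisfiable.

Satisfiable

The assignment p = 5, q = 4, r = 4, s = 5, t = 3, u = 5 works:
  constraint 2 holds since t - s = -2.
  constraint 3 holds since p - q = 1.
The rest check out directly.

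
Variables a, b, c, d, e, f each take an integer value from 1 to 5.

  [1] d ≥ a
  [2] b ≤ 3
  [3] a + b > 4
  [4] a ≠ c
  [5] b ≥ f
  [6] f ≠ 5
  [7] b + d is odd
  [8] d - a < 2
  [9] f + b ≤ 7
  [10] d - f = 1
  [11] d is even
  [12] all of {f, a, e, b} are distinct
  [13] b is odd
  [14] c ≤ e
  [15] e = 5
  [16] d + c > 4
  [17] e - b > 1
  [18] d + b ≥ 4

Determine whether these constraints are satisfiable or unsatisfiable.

Take a = 2, b = 3, c = 4, d = 2, e = 5, f = 1. Then constraint 3: a + b = 5; constraint 8: d - a = 0, and every other listed constraint is also met.

Satisfiable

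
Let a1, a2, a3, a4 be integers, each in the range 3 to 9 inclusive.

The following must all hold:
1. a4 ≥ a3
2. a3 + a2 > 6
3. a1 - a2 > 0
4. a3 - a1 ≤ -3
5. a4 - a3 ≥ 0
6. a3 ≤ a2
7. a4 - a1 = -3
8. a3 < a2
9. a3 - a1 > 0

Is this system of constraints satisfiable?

Unsatisfiable

Constraints 3, 8, and 9 give a2 < a1, a1 < a3, a3 < a2. Chaining: a2 < a1 < a3 < a2, which forces a2 < a2 — impossible.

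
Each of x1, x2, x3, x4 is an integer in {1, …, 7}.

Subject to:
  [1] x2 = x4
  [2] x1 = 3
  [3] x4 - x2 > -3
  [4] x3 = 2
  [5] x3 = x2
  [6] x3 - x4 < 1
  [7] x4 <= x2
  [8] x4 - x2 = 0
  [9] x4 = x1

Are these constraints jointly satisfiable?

Unsatisfiable

Constraint 4 fixes x3 = 2 and constraint 2 fixes x1 = 3. Constraints 1, 5, and 9 give x3 = x2 = x4 = x1, so x3 = x1. But 2 ≠ 3 — contradiction.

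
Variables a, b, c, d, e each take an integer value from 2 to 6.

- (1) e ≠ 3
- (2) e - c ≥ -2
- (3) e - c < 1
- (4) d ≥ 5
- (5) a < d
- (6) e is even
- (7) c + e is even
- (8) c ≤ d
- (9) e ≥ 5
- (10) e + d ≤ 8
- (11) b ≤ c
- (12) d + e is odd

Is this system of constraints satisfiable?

Unsatisfiable

From constraint 9: e ≥ 5. From constraint 4: d ≥ 5. Hence e + d ≥ 10. But constraint 10 requires e + d ≤ 8, and 8 < 10. Contradiction.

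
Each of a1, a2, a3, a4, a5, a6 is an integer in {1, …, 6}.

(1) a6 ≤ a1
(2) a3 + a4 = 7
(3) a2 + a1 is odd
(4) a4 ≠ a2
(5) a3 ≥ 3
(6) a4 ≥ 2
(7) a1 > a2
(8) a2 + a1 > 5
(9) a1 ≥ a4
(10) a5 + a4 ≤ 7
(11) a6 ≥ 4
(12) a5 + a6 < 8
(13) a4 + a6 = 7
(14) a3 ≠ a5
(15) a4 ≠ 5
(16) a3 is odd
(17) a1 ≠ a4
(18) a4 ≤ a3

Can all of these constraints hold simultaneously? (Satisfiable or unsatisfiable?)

Satisfiable

Take a1 = 6, a2 = 1, a3 = 5, a4 = 2, a5 = 2, a6 = 5. Then constraint 2: a3 + a4 = 7; constraint 8: a2 + a1 = 7; constraint 10: a5 + a4 = 4, and every other listed constraint is also met.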